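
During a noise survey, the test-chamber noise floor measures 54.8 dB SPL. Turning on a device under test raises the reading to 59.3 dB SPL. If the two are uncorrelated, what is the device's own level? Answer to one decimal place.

Background correction is a power subtraction:
L_src = 10·log₁₀(10^(59.3/10) − 10^(54.8/10)) = 10·log₁₀(549100) = 57.4 dB SPL.

57.4 dB SPL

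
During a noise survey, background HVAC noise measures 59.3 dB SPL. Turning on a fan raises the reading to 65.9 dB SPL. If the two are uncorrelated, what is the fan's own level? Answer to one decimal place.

Background correction is a power subtraction:
L_src = 10·log₁₀(10^(65.9/10) − 10^(59.3/10)) = 10·log₁₀(3039000) = 64.8 dB SPL.

64.8 dB SPL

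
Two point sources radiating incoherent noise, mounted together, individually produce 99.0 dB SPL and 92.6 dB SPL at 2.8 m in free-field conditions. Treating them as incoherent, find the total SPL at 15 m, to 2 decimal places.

Combined at 2.8 m: 10·log₁₀(10^(99.0/10)+10^(92.6/10)) = 99.896 dB SPL.
Then apply −20·log₁₀(15/2.8) = -14.579 dB → 85.32 dB SPL.

85.32 dB SPL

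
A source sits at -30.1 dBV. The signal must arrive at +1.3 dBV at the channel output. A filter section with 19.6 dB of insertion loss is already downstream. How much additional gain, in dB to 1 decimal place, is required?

51.0 dB

The required make-up gain is the shortfall in the dB sum.
G = +1.3 − (-30.1) + 19.6 = 51.0 dB.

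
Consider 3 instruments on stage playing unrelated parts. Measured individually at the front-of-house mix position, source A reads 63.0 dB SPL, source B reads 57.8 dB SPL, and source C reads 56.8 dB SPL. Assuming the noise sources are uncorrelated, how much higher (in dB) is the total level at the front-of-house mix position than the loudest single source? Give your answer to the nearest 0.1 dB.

1.9 dB

Uncorrelated sources add in intensity (power), not in dB.
L_total = 10·log₁₀(10^(63.0/10) + 10^(57.8/10) + 10^(56.8/10)) = 64.88 dB SPL.
Excess over the loudest (63.0 dB): 64.88 − 63.0 = 1.9 dB.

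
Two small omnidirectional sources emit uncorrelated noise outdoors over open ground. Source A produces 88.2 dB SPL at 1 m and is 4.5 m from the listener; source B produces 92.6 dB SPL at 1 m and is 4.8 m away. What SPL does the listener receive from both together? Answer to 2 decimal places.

At the listener: L_A = 88.2 − 20·log₁₀(4.5) = 75.136 dB; L_B = 92.6 − 20·log₁₀(4.8) = 78.975 dB.
Combined: 10·log₁₀(10^(75.136/10)+10^(78.975/10)) = 80.48 dB SPL.

80.48 dB SPL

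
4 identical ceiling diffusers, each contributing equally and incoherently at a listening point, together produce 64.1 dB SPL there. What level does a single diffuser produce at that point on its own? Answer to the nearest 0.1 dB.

4 equal incoherent sources add 10·log₁₀(4) = 6.02 dB over one source.
L_one = 64.1 − 6.02 = 58.1 dB SPL.

58.1 dB SPL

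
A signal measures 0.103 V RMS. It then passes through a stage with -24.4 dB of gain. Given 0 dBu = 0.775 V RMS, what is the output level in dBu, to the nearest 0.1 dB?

-41.9 dBu

Input level: 20·log₁₀(0.103/0.775) = -17.53 dBu.
Output: -17.53 − 24.4 = -41.9 dBu.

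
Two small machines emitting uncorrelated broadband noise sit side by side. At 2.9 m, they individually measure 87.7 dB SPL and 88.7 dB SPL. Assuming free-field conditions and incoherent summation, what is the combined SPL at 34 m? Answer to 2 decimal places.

69.86 dB SPL

Combined at 2.9 m: 10·log₁₀(10^(87.7/10)+10^(88.7/10)) = 91.239 dB SPL.
Then apply −20·log₁₀(34/2.9) = -21.382 dB → 69.86 dB SPL.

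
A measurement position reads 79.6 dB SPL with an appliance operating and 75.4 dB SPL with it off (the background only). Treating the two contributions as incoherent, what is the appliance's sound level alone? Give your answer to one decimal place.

Remove the background by subtracting linear intensities:
L_src = 10·log₁₀(10^(79.6/10) − 10^(75.4/10)) = 10·log₁₀(56530000) = 77.5 dB SPL.

77.5 dB SPL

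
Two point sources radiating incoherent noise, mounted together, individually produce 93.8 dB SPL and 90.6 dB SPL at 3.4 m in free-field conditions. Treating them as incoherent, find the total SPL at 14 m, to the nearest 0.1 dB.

83.2 dB SPL

Combined at 3.4 m: 10·log₁₀(10^(93.8/10)+10^(90.6/10)) = 95.50 dB SPL.
Then apply −20·log₁₀(14/3.4) = -12.29 dB → 83.2 dB SPL.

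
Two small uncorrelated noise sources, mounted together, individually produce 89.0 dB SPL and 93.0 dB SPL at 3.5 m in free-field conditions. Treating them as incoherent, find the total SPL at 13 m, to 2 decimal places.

83.06 dB SPL

Combined at 3.5 m: 10·log₁₀(10^(89.0/10)+10^(93.0/10)) = 94.455 dB SPL.
Then apply −20·log₁₀(13/3.5) = -11.398 dB → 83.06 dB SPL.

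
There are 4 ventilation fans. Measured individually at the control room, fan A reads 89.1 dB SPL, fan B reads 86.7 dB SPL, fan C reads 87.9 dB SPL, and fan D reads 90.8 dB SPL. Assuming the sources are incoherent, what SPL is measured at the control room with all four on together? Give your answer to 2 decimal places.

Uncorrelated sources add in intensity (power), not in dB.
L_total = 10·log₁₀(10^(89.1/10) + 10^(86.7/10) + 10^(87.9/10) + 10^(90.8/10)) = 10·log₁₀(3099000000) = 94.91 dB SPL.

94.91 dB SPL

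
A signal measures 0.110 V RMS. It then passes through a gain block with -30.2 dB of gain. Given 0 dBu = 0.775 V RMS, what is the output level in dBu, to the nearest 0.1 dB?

Input level: 20·log₁₀(0.110/0.775) = -16.96 dBu.
Output: -16.96 − 30.2 = -47.2 dBu.

-47.2 dBu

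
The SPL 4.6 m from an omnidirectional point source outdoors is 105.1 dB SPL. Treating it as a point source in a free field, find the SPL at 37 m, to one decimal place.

For a point source in a free field, ΔL = −20·log₁₀(d₂/d₁).
ΔL = −20·log₁₀(37/4.6) = -18.11 dB, so L₂ = 105.1 + (-18.11) = 87.0 dB SPL.

87.0 dB SPL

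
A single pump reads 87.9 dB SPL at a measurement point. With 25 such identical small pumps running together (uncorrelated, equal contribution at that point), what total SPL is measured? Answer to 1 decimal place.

25 equal incoherent sources raise the level by 10·log₁₀(25) = 13.98 dB.
L_total = 87.9 + 13.98 = 101.9 dB SPL.

101.9 dB SPL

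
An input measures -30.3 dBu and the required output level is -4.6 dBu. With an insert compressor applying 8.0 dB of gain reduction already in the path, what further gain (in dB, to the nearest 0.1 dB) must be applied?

The required make-up gain is the shortfall in the dB sum.
G = -4.6 − (-30.3) + 8.0 = 33.7 dB.

33.7 dB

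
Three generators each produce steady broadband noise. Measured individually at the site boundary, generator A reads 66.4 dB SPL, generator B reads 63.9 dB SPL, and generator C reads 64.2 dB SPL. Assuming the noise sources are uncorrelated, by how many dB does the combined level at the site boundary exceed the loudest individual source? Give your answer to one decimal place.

3.4 dB

Uncorrelated sources add in intensity (power), not in dB.
L_total = 10·log₁₀(10^(66.4/10) + 10^(63.9/10) + 10^(64.2/10)) = 69.75 dB SPL.
Excess over the loudest (66.4 dB): 69.75 − 66.4 = 3.4 dB.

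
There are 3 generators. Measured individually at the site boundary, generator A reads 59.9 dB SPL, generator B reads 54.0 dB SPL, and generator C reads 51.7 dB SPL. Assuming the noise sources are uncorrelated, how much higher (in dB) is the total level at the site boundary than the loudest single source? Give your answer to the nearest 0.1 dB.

Uncorrelated sources add in intensity (power), not in dB.
L_total = 10·log₁₀(10^(59.9/10) + 10^(54.0/10) + 10^(51.7/10)) = 61.39 dB SPL.
Excess over the loudest (59.9 dB): 61.39 − 59.9 = 1.5 dB.

1.5 dB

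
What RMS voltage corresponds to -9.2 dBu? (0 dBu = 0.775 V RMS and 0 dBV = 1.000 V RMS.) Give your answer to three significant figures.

0.269 V

V = 0.775 V × 10^(-9.2/20).
= 0.775 × 0.3467 = 0.269 V.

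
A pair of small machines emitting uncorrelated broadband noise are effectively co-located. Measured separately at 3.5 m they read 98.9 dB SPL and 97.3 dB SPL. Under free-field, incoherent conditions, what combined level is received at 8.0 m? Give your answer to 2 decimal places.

94.00 dB SPL

Combined at 3.5 m: 10·log₁₀(10^(98.9/10)+10^(97.3/10)) = 101.184 dB SPL.
Then apply −20·log₁₀(8.0/3.5) = -7.180 dB → 94.00 dB SPL.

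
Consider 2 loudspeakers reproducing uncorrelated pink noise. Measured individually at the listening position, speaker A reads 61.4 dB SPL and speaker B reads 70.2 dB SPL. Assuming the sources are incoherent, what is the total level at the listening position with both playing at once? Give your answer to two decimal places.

70.74 dB SPL

Uncorrelated sources add in intensity (power), not in dB.
L_total = 10·log₁₀(10^(61.4/10) + 10^(70.2/10)) = 10·log₁₀(11850000) = 70.74 dB SPL.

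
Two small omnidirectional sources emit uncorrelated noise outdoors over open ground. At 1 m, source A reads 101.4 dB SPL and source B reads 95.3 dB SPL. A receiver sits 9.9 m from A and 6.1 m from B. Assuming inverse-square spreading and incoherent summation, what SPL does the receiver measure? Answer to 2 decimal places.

83.65 dB SPL

At the listener: L_A = 101.4 − 20·log₁₀(9.9) = 81.487 dB; L_B = 95.3 − 20·log₁₀(6.1) = 79.593 dB.
Combined: 10·log₁₀(10^(81.487/10)+10^(79.593/10)) = 83.65 dB SPL.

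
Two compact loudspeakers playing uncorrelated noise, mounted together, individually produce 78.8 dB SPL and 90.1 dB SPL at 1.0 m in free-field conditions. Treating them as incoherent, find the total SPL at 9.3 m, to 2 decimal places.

Combined at 1.0 m: 10·log₁₀(10^(78.8/10)+10^(90.1/10)) = 90.411 dB SPL.
Then apply −20·log₁₀(9.3/1.0) = -19.370 dB → 71.04 dB SPL.

71.04 dB SPL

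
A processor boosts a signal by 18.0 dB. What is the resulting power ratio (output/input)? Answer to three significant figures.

Power ratio = 10^(dB/10).
10^(18.0/10) = 10^(1.800) = 63.1.

63.1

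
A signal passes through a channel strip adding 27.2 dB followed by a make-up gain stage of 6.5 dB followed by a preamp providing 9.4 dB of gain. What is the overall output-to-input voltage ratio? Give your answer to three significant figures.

143

Net gain = 27.2 + 6.5 + 9.4 = 43.1 dB.
Voltage ratio = 10^(43.1/20) = 143.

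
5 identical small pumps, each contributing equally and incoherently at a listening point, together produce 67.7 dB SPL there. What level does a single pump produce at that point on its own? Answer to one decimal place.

60.7 dB SPL

5 equal incoherent sources add 10·log₁₀(5) = 6.99 dB over one source.
L_one = 67.7 − 6.99 = 60.7 dB SPL.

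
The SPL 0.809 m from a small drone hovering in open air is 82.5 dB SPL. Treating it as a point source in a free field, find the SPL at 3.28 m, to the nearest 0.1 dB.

Inverse-square spreading gives ΔL = −20·log₁₀(d₂/d₁).
ΔL = −20·log₁₀(3.28/0.809) = -12.16 dB, so L₂ = 82.5 + (-12.16) = 70.3 dB SPL.

70.3 dB SPL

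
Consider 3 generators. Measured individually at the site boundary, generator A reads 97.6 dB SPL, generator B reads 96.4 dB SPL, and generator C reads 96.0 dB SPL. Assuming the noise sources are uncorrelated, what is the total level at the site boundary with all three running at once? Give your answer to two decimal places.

Add the sources as powers (linear), then convert back to dB:
L_total = 10·log₁₀(10^(97.6/10) + 10^(96.4/10) + 10^(96.0/10)) = 10·log₁₀(14101000000) = 101.49 dB SPL.

101.49 dB SPL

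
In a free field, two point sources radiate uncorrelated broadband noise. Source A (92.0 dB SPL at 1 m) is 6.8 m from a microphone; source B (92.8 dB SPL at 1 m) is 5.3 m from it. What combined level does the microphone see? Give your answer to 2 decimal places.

At the listener: L_A = 92.0 − 20·log₁₀(6.8) = 75.350 dB; L_B = 92.8 − 20·log₁₀(5.3) = 78.314 dB.
Combined: 10·log₁₀(10^(75.350/10)+10^(78.314/10)) = 80.09 dB SPL.

80.09 dB SPL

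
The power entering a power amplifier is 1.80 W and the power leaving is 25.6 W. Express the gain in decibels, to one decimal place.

Power ratio → dB uses the 10·log₁₀ form:
10·log₁₀(25.6/1.80) = 10·log₁₀(14.22) = 11.5 dB.

11.5 dB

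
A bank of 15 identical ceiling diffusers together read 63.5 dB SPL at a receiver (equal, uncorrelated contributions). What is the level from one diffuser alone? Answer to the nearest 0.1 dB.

15 equal incoherent sources add 10·log₁₀(15) = 11.76 dB over one source.
L_one = 63.5 − 11.76 = 51.7 dB SPL.

51.7 dB SPL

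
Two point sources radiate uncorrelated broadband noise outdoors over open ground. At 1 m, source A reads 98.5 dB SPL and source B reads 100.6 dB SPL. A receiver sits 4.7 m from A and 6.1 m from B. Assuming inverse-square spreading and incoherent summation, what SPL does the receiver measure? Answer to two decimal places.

87.99 dB SPL

At the listener: L_A = 98.5 − 20·log₁₀(4.7) = 85.058 dB; L_B = 100.6 − 20·log₁₀(6.1) = 84.893 dB.
Combined: 10·log₁₀(10^(85.058/10)+10^(84.893/10)) = 87.99 dB SPL.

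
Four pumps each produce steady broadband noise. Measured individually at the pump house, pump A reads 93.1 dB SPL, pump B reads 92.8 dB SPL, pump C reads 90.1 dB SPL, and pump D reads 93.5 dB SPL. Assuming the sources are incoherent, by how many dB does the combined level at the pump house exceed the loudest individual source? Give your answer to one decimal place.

5.1 dB

Uncorrelated sources add in intensity (power), not in dB.
L_total = 10·log₁₀(10^(93.1/10) + 10^(92.8/10) + 10^(90.1/10) + 10^(93.5/10)) = 98.58 dB SPL.
Excess over the loudest (93.5 dB): 98.58 − 93.5 = 5.1 dB.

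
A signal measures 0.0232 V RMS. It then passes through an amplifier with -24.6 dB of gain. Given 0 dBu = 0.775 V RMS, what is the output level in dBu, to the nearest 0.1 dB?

Input level: 20·log₁₀(0.0232/0.775) = -30.48 dBu.
Output: -30.48 − 24.6 = -55.1 dBu.

-55.1 dBu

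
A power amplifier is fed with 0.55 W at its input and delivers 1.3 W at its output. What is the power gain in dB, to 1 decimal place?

3.7 dB

Power ratio → dB uses the 10·log₁₀ form:
10·log₁₀(1.3/0.55) = 10·log₁₀(2.364) = 3.7 dB.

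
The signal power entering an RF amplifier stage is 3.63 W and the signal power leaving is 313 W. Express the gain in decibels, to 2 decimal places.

Power is a power quantity, so gain = 10·log₁₀(P_out/P_in).
10·log₁₀(313/3.63) = 10·log₁₀(86.23) = 19.36 dB.

19.36 dB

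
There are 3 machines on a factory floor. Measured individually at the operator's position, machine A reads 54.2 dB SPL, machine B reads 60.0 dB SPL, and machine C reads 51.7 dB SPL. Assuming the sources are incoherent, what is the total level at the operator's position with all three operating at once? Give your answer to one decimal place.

61.5 dB SPL

Uncorrelated sources add in intensity (power), not in dB.
L_total = 10·log₁₀(10^(54.2/10) + 10^(60.0/10) + 10^(51.7/10)) = 10·log₁₀(1411000) = 61.5 dB SPL.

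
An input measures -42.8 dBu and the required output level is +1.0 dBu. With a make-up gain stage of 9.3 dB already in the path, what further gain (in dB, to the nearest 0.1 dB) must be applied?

34.5 dB

The required make-up gain is the shortfall in the dB sum.
G = +1.0 − (-42.8) − 9.3 = 34.5 dB.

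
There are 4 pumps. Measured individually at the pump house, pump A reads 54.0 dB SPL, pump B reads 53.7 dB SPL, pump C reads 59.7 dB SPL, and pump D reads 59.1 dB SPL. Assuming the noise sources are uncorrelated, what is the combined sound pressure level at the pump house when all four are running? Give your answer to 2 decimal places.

Add the sources as powers (linear), then convert back to dB:
L_total = 10·log₁₀(10^(54.0/10) + 10^(53.7/10) + 10^(59.7/10) + 10^(59.1/10)) = 10·log₁₀(2232000) = 63.49 dB SPL.

63.49 dB SPL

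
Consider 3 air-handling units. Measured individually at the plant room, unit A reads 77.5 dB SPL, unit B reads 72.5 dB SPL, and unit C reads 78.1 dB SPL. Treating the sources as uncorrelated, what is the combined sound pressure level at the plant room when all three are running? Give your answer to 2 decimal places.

Uncorrelated sources add in intensity (power), not in dB.
L_total = 10·log₁₀(10^(77.5/10) + 10^(72.5/10) + 10^(78.1/10)) = 10·log₁₀(138600000) = 81.42 dB SPL.

81.42 dB SPL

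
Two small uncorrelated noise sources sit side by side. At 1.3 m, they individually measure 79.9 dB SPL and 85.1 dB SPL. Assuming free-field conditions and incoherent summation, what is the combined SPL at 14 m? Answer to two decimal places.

65.60 dB SPL

Combined at 1.3 m: 10·log₁₀(10^(79.9/10)+10^(85.1/10)) = 86.246 dB SPL.
Then apply −20·log₁₀(14/1.3) = -20.644 dB → 65.60 dB SPL.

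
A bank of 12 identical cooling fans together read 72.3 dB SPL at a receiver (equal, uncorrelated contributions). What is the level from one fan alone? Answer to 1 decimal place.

61.5 dB SPL

12 equal incoherent sources add 10·log₁₀(12) = 10.79 dB over one source.
L_one = 72.3 − 10.79 = 61.5 dB SPL.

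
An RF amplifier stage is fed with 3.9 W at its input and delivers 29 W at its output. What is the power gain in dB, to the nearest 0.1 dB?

Power ratio → dB uses the 10·log₁₀ form:
10·log₁₀(29/3.9) = 10·log₁₀(7.436) = 8.7 dB.

8.7 dB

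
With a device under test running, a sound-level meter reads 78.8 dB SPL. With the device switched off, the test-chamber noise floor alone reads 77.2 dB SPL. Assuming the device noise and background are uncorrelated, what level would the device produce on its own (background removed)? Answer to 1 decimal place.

73.7 dB SPL

Subtract intensities: L_src = 10·log₁₀(10^(L_total/10) − 10^(L_bg/10)).
L_src = 10·log₁₀(10^(78.8/10) − 10^(77.2/10)) = 10·log₁₀(23380000) = 73.7 dB SPL.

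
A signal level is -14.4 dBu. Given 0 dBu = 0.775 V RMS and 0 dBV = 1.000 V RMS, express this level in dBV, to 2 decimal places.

-16.61 dBV

The offset between the scales is 20·log₁₀(0.775/1.000) = −2.214 dB.
So dBV = -14.4 − 2.214 = -16.61 dBV.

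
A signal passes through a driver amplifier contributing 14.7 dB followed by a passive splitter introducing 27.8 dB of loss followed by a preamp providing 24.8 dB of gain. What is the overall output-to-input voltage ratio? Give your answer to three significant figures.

3.85

Net gain = 14.7 + (−27.8) + 24.8 = 11.7 dB.
Voltage ratio = 10^(11.7/20) = 3.85.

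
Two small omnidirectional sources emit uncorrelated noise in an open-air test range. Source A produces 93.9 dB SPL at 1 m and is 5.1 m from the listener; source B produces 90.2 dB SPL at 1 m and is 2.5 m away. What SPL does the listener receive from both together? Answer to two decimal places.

84.18 dB SPL

At the listener: L_A = 93.9 − 20·log₁₀(5.1) = 79.749 dB; L_B = 90.2 − 20·log₁₀(2.5) = 82.241 dB.
Combined: 10·log₁₀(10^(79.749/10)+10^(82.241/10)) = 84.18 dB SPL.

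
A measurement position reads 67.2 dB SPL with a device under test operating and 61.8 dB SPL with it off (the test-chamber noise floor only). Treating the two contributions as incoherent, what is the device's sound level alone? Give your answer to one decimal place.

Subtract intensities: L_src = 10·log₁₀(10^(L_total/10) − 10^(L_bg/10)).
L_src = 10·log₁₀(10^(67.2/10) − 10^(61.8/10)) = 10·log₁₀(3735000) = 65.7 dB SPL.

65.7 dB SPL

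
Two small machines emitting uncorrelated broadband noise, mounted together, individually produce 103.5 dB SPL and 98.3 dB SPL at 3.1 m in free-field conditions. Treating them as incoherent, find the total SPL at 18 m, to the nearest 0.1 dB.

Combined at 3.1 m: 10·log₁₀(10^(103.5/10)+10^(98.3/10)) = 104.65 dB SPL.
Then apply −20·log₁₀(18/3.1) = -15.28 dB → 89.4 dB SPL.

89.4 dB SPL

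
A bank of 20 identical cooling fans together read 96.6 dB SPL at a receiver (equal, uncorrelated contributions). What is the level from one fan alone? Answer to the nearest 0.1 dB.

83.6 dB SPL

20 equal incoherent sources add 10·log₁₀(20) = 13.01 dB over one source.
L_one = 96.6 − 13.01 = 83.6 dB SPL.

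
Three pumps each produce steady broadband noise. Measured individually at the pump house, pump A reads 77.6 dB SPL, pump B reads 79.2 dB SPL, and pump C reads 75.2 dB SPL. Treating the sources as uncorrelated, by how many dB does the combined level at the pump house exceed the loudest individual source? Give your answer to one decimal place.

3.2 dB

Incoherent sources sum as intensities:
L_total = 10·log₁₀(10^(77.6/10) + 10^(79.2/10) + 10^(75.2/10)) = 82.40 dB SPL.
Excess over the loudest (79.2 dB): 82.40 − 79.2 = 3.2 dB.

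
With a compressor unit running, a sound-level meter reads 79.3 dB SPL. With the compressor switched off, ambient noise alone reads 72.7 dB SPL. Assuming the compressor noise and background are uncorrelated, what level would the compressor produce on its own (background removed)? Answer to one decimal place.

Remove the background by subtracting linear intensities:
L_src = 10·log₁₀(10^(79.3/10) − 10^(72.7/10)) = 10·log₁₀(66490000) = 78.2 dB SPL.

78.2 dB SPL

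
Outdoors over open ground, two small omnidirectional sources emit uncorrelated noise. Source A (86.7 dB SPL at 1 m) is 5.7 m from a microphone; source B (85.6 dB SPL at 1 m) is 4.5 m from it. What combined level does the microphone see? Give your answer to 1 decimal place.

At the listener: L_A = 86.7 − 20·log₁₀(5.7) = 71.58 dB; L_B = 85.6 − 20·log₁₀(4.5) = 72.54 dB.
Combined: 10·log₁₀(10^(71.58/10)+10^(72.54/10)) = 75.1 dB SPL.

75.1 dB SPL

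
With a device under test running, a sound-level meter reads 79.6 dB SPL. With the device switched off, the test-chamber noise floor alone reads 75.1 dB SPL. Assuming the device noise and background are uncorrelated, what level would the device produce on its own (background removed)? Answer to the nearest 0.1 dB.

Background correction is a power subtraction:
L_src = 10·log₁₀(10^(79.6/10) − 10^(75.1/10)) = 10·log₁₀(58840000) = 77.7 dB SPL.

77.7 dB SPL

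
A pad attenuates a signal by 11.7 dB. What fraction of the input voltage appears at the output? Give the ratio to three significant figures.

Voltage ratio = 10^(dB/20).
10^(-11.7/20) = 10^(-0.5850) = 0.260.

0.260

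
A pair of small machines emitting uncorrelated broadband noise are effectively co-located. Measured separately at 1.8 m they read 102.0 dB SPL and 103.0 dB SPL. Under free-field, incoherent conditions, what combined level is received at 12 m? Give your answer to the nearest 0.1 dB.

Combined at 1.8 m: 10·log₁₀(10^(102.0/10)+10^(103.0/10)) = 105.54 dB SPL.
Then apply −20·log₁₀(12/1.8) = -16.48 dB → 89.1 dB SPL.

89.1 dB SPL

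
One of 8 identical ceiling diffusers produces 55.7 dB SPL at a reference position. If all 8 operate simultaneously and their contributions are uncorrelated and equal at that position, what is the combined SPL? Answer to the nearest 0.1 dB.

8 equal incoherent sources raise the level by 10·log₁₀(8) = 9.03 dB.
L_total = 55.7 + 9.03 = 64.7 dB SPL.

64.7 dB SPL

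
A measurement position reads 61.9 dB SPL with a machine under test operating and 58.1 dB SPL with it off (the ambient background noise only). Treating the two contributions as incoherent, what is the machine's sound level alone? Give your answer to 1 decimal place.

Remove the background by subtracting linear intensities:
L_src = 10·log₁₀(10^(61.9/10) − 10^(58.1/10)) = 10·log₁₀(903200) = 59.6 dB SPL.

59.6 dB SPL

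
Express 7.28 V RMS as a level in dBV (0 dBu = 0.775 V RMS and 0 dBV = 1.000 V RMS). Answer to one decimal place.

dBV = 20·log₁₀(V / 1.000 V).
20·log₁₀(7.28/1.000) = +17.2 dBV.

+17.2 dBV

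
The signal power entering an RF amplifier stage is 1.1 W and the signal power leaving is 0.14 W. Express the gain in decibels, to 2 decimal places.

-8.95 dB

Power is a power quantity, so gain = 10·log₁₀(P_out/P_in).
10·log₁₀(0.14/1.1) = 10·log₁₀(0.1273) = -8.95 dB.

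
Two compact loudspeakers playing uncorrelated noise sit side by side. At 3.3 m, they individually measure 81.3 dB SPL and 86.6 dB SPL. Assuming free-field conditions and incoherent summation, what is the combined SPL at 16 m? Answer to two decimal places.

Combined at 3.3 m: 10·log₁₀(10^(81.3/10)+10^(86.6/10)) = 87.723 dB SPL.
Then apply −20·log₁₀(16/3.3) = -13.712 dB → 74.01 dB SPL.

74.01 dB SPL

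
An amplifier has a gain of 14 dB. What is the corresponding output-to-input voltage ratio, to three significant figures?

Voltage ratio = 10^(dB/20).
10^(14/20) = 10^(0.7000) = 5.01.

5.01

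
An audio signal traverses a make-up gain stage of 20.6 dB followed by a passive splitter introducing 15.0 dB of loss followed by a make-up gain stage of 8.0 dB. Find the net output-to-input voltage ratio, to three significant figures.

Net gain = 20.6 + (−15.0) + 8.0 = 13.6 dB.
Voltage ratio = 10^(13.6/20) = 4.79.

4.79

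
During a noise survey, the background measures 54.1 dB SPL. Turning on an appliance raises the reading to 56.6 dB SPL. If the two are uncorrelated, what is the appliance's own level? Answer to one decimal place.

Remove the background by subtracting linear intensities:
L_src = 10·log₁₀(10^(56.6/10) − 10^(54.1/10)) = 10·log₁₀(200000) = 53.0 dB SPL.

53.0 dB SPL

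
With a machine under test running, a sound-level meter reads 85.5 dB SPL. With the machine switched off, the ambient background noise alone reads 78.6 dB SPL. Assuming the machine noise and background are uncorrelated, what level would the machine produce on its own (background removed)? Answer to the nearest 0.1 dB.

Remove the background by subtracting linear intensities:
L_src = 10·log₁₀(10^(85.5/10) − 10^(78.6/10)) = 10·log₁₀(282400000) = 84.5 dB SPL.

84.5 dB SPL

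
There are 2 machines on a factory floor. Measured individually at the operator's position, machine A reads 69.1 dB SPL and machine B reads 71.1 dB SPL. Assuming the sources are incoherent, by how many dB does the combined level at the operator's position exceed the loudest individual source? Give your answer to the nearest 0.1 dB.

Uncorrelated sources add in intensity (power), not in dB.
L_total = 10·log₁₀(10^(69.1/10) + 10^(71.1/10)) = 73.22 dB SPL.
Excess over the loudest (71.1 dB): 73.22 − 71.1 = 2.1 dB.

2.1 dB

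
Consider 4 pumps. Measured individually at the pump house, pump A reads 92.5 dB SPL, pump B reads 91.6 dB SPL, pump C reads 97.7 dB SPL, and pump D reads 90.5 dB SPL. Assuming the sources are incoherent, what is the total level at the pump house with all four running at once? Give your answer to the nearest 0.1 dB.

100.1 dB SPL

Incoherent sources sum as intensities:
L_total = 10·log₁₀(10^(92.5/10) + 10^(91.6/10) + 10^(97.7/10) + 10^(90.5/10)) = 10·log₁₀(10234000000) = 100.1 dB SPL.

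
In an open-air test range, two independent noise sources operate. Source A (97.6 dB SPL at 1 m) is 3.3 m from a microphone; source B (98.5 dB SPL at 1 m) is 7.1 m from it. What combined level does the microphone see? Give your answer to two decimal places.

At the listener: L_A = 97.6 − 20·log₁₀(3.3) = 87.230 dB; L_B = 98.5 − 20·log₁₀(7.1) = 81.475 dB.
Combined: 10·log₁₀(10^(87.230/10)+10^(81.475/10)) = 88.25 dB SPL.

88.25 dB SPL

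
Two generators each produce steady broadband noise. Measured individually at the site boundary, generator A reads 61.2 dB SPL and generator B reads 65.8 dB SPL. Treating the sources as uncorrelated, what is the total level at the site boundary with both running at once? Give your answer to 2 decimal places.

67.09 dB SPL

Add the sources as powers (linear), then convert back to dB:
L_total = 10·log₁₀(10^(61.2/10) + 10^(65.8/10)) = 10·log₁₀(5120000) = 67.09 dB SPL.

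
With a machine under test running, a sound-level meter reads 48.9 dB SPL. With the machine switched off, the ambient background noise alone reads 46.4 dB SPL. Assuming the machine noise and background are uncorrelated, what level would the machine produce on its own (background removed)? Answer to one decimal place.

Remove the background by subtracting linear intensities:
L_src = 10·log₁₀(10^(48.9/10) − 10^(46.4/10)) = 10·log₁₀(33970) = 45.3 dB SPL.

45.3 dB SPL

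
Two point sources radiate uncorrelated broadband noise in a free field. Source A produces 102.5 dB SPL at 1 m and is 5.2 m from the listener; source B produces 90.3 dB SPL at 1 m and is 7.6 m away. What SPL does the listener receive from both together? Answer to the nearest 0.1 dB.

88.3 dB SPL

At the listener: L_A = 102.5 − 20·log₁₀(5.2) = 88.18 dB; L_B = 90.3 − 20·log₁₀(7.6) = 72.68 dB.
Combined: 10·log₁₀(10^(88.18/10)+10^(72.68/10)) = 88.3 dB SPL.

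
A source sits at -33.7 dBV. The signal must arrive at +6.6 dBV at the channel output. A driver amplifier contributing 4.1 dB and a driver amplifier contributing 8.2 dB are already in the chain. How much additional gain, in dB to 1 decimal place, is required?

The required make-up gain is the shortfall in the dB sum.
G = +6.6 − (-33.7) − 4.1 − 8.2 = 28.0 dB.

28.0 dB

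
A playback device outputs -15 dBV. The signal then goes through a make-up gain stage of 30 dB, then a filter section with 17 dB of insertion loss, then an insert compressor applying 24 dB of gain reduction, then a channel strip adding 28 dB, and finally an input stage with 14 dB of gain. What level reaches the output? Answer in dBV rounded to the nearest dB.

+16 dBV

Gain stages sum in dB:
-15 + 30 − 17 − 24 + 28 + 14 = +16 dBV.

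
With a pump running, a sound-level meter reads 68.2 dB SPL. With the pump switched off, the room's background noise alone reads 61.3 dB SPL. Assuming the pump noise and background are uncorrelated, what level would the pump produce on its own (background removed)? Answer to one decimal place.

Subtract intensities: L_src = 10·log₁₀(10^(L_total/10) − 10^(L_bg/10)).
L_src = 10·log₁₀(10^(68.2/10) − 10^(61.3/10)) = 10·log₁₀(5258000) = 67.2 dB SPL.

67.2 dB SPL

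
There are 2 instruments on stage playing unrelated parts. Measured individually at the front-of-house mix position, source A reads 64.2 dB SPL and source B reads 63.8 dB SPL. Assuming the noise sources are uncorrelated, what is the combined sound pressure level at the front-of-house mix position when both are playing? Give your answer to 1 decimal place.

67.0 dB SPL

Add the sources as powers (linear), then convert back to dB:
L_total = 10·log₁₀(10^(64.2/10) + 10^(63.8/10)) = 10·log₁₀(5029000) = 67.0 dB SPL.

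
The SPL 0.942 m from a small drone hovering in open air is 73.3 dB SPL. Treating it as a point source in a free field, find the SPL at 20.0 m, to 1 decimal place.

46.8 dB SPL

For a point source in a free field, ΔL = −20·log₁₀(d₂/d₁).
ΔL = −20·log₁₀(20.0/0.942) = -26.54 dB, so L₂ = 73.3 + (-26.54) = 46.8 dB SPL.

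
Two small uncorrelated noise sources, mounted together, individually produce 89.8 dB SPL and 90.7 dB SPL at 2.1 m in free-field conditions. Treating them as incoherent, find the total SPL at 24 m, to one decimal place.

72.1 dB SPL

Combined at 2.1 m: 10·log₁₀(10^(89.8/10)+10^(90.7/10)) = 93.28 dB SPL.
Then apply −20·log₁₀(24/2.1) = -21.16 dB → 72.1 dB SPL.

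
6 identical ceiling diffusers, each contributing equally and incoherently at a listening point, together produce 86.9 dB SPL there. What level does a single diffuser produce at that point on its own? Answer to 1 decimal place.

6 equal incoherent sources add 10·log₁₀(6) = 7.78 dB over one source.
L_one = 86.9 − 7.78 = 79.1 dB SPL.

79.1 dB SPL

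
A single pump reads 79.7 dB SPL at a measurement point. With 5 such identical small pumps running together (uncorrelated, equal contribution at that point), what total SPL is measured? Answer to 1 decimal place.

86.7 dB SPL

5 equal incoherent sources raise the level by 10·log₁₀(5) = 6.99 dB.
L_total = 79.7 + 6.99 = 86.7 dB SPL.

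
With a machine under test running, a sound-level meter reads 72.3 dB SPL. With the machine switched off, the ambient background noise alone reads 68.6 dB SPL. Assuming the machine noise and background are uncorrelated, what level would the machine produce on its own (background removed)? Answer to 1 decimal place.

69.9 dB SPL

Subtract intensities: L_src = 10·log₁₀(10^(L_total/10) − 10^(L_bg/10)).
L_src = 10·log₁₀(10^(72.3/10) − 10^(68.6/10)) = 10·log₁₀(9738000) = 69.9 dB SPL.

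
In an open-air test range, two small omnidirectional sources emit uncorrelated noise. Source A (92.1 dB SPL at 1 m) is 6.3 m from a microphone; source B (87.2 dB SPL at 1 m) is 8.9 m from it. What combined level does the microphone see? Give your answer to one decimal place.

76.8 dB SPL

At the listener: L_A = 92.1 − 20·log₁₀(6.3) = 76.11 dB; L_B = 87.2 − 20·log₁₀(8.9) = 68.21 dB.
Combined: 10·log₁₀(10^(76.11/10)+10^(68.21/10)) = 76.8 dB SPL.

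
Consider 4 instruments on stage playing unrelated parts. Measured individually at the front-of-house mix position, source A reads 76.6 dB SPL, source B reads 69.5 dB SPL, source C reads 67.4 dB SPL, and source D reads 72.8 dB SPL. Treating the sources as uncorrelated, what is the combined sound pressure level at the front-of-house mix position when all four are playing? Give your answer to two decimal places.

78.99 dB SPL

Add the sources as powers (linear), then convert back to dB:
L_total = 10·log₁₀(10^(76.6/10) + 10^(69.5/10) + 10^(67.4/10) + 10^(72.8/10)) = 10·log₁₀(79170000) = 78.99 dB SPL.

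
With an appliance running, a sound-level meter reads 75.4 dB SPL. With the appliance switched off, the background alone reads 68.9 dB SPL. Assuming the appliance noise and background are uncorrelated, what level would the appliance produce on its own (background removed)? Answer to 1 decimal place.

Subtract intensities: L_src = 10·log₁₀(10^(L_total/10) − 10^(L_bg/10)).
L_src = 10·log₁₀(10^(75.4/10) − 10^(68.9/10)) = 10·log₁₀(26910000) = 74.3 dB SPL.

74.3 dB SPL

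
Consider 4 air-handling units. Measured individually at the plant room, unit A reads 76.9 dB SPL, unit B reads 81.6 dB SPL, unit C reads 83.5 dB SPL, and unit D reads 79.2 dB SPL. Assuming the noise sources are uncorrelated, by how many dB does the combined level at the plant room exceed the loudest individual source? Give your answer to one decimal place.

Incoherent sources sum as intensities:
L_total = 10·log₁₀(10^(76.9/10) + 10^(81.6/10) + 10^(83.5/10) + 10^(79.2/10)) = 86.99 dB SPL.
Excess over the loudest (83.5 dB): 86.99 − 83.5 = 3.5 dB.

3.5 dB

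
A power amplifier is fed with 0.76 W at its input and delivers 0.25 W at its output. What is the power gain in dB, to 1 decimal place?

-4.8 dB

Power ratio → dB uses the 10·log₁₀ form:
10·log₁₀(0.25/0.76) = 10·log₁₀(0.3289) = -4.8 dB.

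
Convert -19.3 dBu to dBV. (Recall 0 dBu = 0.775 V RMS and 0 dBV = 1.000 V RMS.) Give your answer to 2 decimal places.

The offset between the scales is 20·log₁₀(0.775/1.000) = −2.214 dB.
So dBV = -19.3 − 2.214 = -21.51 dBV.

-21.51 dBV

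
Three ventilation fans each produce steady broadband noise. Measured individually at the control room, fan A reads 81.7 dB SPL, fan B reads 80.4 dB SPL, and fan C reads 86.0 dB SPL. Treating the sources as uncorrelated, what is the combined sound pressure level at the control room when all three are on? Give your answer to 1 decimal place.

88.2 dB SPL

Incoherent sources sum as intensities:
L_total = 10·log₁₀(10^(81.7/10) + 10^(80.4/10) + 10^(86.0/10)) = 10·log₁₀(655700000) = 88.2 dB SPL.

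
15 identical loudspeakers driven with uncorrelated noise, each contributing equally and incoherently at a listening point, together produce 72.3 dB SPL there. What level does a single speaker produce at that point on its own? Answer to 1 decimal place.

60.5 dB SPL

15 equal incoherent sources add 10·log₁₀(15) = 11.76 dB over one source.
L_one = 72.3 − 11.76 = 60.5 dB SPL.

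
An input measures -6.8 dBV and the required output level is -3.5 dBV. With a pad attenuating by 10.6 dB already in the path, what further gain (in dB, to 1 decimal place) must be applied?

13.9 dB

The required make-up gain is the shortfall in the dB sum.
G = -3.5 − (-6.8) + 10.6 = 13.9 dB.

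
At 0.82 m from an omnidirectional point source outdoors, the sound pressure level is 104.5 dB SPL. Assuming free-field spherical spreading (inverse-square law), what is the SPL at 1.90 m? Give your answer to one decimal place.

97.2 dB SPL

Inverse-square spreading gives ΔL = −20·log₁₀(d₂/d₁).
ΔL = −20·log₁₀(1.90/0.82) = -7.30 dB, so L₂ = 104.5 + (-7.30) = 97.2 dB SPL.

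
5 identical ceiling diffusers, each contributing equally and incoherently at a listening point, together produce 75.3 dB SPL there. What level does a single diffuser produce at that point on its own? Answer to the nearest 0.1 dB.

68.3 dB SPL

5 equal incoherent sources add 10·log₁₀(5) = 6.99 dB over one source.
L_one = 75.3 − 6.99 = 68.3 dB SPL.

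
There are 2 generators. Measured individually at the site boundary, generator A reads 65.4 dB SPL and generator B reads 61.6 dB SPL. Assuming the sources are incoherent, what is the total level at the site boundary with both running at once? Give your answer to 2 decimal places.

66.91 dB SPL

Incoherent sources sum as intensities:
L_total = 10·log₁₀(10^(65.4/10) + 10^(61.6/10)) = 10·log₁₀(4913000) = 66.91 dB SPL.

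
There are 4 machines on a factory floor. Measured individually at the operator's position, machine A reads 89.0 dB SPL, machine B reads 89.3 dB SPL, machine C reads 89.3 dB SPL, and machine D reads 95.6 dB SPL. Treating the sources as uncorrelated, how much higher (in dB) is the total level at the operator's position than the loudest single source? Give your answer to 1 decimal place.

Uncorrelated sources add in intensity (power), not in dB.
L_total = 10·log₁₀(10^(89.0/10) + 10^(89.3/10) + 10^(89.3/10) + 10^(95.6/10)) = 97.87 dB SPL.
Excess over the loudest (95.6 dB): 97.87 − 95.6 = 2.3 dB.

2.3 dB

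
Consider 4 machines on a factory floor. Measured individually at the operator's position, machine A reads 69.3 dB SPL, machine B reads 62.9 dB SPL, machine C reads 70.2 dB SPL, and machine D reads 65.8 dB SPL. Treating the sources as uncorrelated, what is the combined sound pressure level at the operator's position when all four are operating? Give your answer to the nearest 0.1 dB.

73.9 dB SPL

Add the sources as powers (linear), then convert back to dB:
L_total = 10·log₁₀(10^(69.3/10) + 10^(62.9/10) + 10^(70.2/10) + 10^(65.8/10)) = 10·log₁₀(24730000) = 73.9 dB SPL.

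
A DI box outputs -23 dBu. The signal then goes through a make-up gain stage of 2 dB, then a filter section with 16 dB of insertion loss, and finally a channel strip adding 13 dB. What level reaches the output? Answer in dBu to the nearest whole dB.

Gain stages sum in dB:
-23 + 2 − 16 + 13 = -24 dBu.

-24 dBu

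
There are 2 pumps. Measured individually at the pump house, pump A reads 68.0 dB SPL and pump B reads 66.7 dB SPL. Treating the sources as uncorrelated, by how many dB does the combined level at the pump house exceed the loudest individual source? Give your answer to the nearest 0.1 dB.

Uncorrelated sources add in intensity (power), not in dB.
L_total = 10·log₁₀(10^(68.0/10) + 10^(66.7/10)) = 70.41 dB SPL.
Excess over the loudest (68.0 dB): 70.41 − 68.0 = 2.4 dB.

2.4 dB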